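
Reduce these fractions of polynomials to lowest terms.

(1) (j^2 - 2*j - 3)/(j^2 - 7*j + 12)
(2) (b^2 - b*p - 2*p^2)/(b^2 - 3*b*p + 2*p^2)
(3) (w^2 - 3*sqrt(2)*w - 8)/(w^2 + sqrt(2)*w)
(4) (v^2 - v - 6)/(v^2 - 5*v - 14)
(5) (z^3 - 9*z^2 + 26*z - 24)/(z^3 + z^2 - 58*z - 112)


(1) = (j + 1)/(j - 4)
(2) = (-b - p)/(-b + p)
(3) = (w - 4*sqrt(2))/w
(4) = (v - 3)/(v - 7)
(5) = (z^3 - 9*z^2 + 26*z - 24)/(z^3 + z^2 - 58*z - 112)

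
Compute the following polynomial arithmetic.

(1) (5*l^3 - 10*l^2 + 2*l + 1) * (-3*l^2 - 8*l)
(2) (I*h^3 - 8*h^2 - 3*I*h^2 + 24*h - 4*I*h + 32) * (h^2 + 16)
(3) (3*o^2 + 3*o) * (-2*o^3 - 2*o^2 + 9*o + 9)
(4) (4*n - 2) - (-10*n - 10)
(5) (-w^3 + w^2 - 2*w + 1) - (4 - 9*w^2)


(1) = -15*l^5 - 10*l^4 + 74*l^3 - 19*l^2 - 8*l
(2) = I*h^5 - 8*h^4 - 3*I*h^4 + 24*h^3 + 12*I*h^3 - 96*h^2 - 48*I*h^2 + 384*h - 64*I*h + 512
(3) = -6*o^5 - 12*o^4 + 21*o^3 + 54*o^2 + 27*o
(4) = 14*n + 8
(5) = -w^3 + 10*w^2 - 2*w - 3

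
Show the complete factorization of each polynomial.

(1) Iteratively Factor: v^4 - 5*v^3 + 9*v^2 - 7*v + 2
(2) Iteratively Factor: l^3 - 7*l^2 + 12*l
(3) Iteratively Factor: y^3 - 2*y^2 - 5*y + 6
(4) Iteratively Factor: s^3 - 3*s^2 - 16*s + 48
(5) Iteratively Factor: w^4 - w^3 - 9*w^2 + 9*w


(1) = (v - 1)*(v^3 - 4*v^2 + 5*v - 2) = (v - 1)^2*(v^2 - 3*v + 2) = (v - 1)^3*(v - 2)
(2) = (l)*(l^2 - 7*l + 12) = l*(l - 4)*(l - 3)
(3) = (y - 1)*(y^2 - y - 6) = (y - 1)*(y + 2)*(y - 3)
(4) = (s - 4)*(s^2 + s - 12) = (s - 4)*(s + 4)*(s - 3)
(5) = (w + 3)*(w^3 - 4*w^2 + 3*w) = w*(w + 3)*(w^2 - 4*w + 3) = w*(w - 3)*(w + 3)*(w - 1)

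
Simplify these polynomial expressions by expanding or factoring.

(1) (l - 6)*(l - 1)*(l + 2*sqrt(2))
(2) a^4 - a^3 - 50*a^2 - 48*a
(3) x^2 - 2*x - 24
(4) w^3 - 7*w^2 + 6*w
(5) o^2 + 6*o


(1) = l^3 - 7*l^2 + 2*sqrt(2)*l^2 - 14*sqrt(2)*l + 6*l + 12*sqrt(2)
(2) = a*(a - 8)*(a + 1)*(a + 6)
(3) = (x - 6)*(x + 4)
(4) = w*(w - 6)*(w - 1)
(5) = o*(o + 6)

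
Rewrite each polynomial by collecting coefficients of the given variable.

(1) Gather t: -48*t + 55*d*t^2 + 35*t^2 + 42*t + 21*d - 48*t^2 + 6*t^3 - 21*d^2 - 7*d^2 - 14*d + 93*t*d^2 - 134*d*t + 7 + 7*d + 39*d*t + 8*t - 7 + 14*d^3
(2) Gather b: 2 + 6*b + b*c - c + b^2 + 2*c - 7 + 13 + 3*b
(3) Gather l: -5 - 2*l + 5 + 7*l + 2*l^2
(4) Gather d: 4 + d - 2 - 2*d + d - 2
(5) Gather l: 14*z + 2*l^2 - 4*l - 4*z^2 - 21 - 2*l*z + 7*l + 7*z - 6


(1) = 14*d^3 - 28*d^2 + 14*d + 6*t^3 + t^2*(55*d - 13) + t*(93*d^2 - 95*d + 2)
(2) = b^2 + b*(c + 9) + c + 8
(3) = 2*l^2 + 5*l
(4) = 0
(5) = 2*l^2 + l*(3 - 2*z) - 4*z^2 + 21*z - 27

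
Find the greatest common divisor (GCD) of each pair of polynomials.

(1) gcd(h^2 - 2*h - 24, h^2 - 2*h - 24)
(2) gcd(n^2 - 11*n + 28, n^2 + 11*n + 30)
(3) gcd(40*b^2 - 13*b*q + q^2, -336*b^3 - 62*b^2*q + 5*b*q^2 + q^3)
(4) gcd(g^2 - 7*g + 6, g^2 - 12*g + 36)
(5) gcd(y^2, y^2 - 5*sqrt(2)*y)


(1) = gcd((h - 6)*(h + 4), (h - 6)*(h + 4)) = h^2 - 2*h - 24
(2) = 1
(3) = gcd((-8*b + q)*(-5*b + q), (-8*b + q)*(6*b + q)*(7*b + q)) = -8*b + q
(4) = gcd((g - 6)*(g - 1), (g - 6)^2) = g - 6
(5) = gcd(y^2, y*(y - 5*sqrt(2))) = y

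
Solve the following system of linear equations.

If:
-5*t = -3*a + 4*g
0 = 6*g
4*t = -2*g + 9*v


Then:
a = 15*v/4
g = 0
t = 9*v/4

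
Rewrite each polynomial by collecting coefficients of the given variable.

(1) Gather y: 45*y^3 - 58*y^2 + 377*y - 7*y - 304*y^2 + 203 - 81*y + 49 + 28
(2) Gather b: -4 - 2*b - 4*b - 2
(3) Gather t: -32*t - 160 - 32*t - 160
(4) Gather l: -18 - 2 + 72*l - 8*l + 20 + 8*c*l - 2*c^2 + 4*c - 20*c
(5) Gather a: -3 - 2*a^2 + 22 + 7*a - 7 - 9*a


(1) = 45*y^3 - 362*y^2 + 289*y + 280
(2) = -6*b - 6
(3) = -64*t - 320
(4) = -2*c^2 - 16*c + l*(8*c + 64)
(5) = -2*a^2 - 2*a + 12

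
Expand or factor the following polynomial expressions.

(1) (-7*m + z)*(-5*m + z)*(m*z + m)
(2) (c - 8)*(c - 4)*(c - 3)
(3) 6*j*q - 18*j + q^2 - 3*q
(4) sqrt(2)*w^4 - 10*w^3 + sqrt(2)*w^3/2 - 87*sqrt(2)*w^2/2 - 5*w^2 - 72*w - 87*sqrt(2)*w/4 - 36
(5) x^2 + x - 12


(1) = 35*m^3*z + 35*m^3 - 12*m^2*z^2 - 12*m^2*z + m*z^3 + m*z^2
(2) = c^3 - 15*c^2 + 68*c - 96
(3) = (6*j + q)*(q - 3)
(4) = (w - 8*sqrt(2))*(w + 3*sqrt(2)/2)^2*(sqrt(2)*w + sqrt(2)/2)
(5) = (x - 3)*(x + 4)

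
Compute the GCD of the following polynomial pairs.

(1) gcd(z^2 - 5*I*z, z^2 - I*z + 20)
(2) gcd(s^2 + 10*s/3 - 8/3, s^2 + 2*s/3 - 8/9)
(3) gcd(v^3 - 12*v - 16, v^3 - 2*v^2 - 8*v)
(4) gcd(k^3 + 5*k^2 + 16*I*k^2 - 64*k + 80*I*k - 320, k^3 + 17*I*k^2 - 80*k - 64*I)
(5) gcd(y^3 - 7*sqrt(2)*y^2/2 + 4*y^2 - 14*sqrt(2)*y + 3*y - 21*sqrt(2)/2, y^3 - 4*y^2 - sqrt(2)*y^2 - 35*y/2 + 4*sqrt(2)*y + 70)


(1) = z - 5*I
(2) = gcd((s - 2/3)*(s + 4), (s - 2/3)*(s + 4/3)) = s - 2/3
(3) = gcd((v - 4)*(v + 2)^2, v*(v - 4)*(v + 2)) = v^2 - 2*v - 8
(4) = gcd((k + 5)*(k + 8*I)^2, (k + I)*(k + 8*I)^2) = k^2 + 16*I*k - 64
(5) = y - 7*sqrt(2)/2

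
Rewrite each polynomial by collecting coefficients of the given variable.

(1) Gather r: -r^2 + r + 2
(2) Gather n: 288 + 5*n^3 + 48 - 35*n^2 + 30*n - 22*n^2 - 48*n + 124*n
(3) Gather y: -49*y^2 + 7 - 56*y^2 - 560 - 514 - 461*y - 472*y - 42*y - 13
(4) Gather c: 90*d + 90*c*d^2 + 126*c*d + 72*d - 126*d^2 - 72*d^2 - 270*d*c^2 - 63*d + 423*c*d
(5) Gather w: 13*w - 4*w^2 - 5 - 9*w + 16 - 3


(1) = -r^2 + r + 2
(2) = 5*n^3 - 57*n^2 + 106*n + 336
(3) = -105*y^2 - 975*y - 1080
(4) = -270*c^2*d + c*(90*d^2 + 549*d) - 198*d^2 + 99*d
(5) = -4*w^2 + 4*w + 8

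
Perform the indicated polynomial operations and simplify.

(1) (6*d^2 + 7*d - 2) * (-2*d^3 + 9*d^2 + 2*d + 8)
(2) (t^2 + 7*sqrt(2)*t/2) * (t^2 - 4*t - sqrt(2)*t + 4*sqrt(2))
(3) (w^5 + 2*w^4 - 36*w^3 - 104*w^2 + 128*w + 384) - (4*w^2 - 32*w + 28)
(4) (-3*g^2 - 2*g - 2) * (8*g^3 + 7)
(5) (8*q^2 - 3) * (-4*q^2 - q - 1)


(1) = -12*d^5 + 40*d^4 + 79*d^3 + 44*d^2 + 52*d - 16
(2) = t^4 - 4*t^3 + 5*sqrt(2)*t^3/2 - 10*sqrt(2)*t^2 - 7*t^2 + 28*t
(3) = w^5 + 2*w^4 - 36*w^3 - 108*w^2 + 160*w + 356
(4) = -24*g^5 - 16*g^4 - 16*g^3 - 21*g^2 - 14*g - 14
(5) = -32*q^4 - 8*q^3 + 4*q^2 + 3*q + 3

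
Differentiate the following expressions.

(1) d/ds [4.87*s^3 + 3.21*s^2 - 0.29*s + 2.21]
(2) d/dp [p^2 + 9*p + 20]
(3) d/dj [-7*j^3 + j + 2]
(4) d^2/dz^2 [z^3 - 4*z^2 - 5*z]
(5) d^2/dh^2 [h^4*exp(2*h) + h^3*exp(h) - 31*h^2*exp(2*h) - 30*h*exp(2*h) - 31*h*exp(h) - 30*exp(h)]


(1) = 14.61*s^2 + 6.42*s - 0.29
(2) = 2*p + 9
(3) = 1 - 21*j^2
(4) = 6*z - 8
(5) = (4*h^4*exp(h) + 16*h^3*exp(h) + h^3 - 112*h^2*exp(h) + 6*h^2 - 368*h*exp(h) - 25*h - 182*exp(h) - 92)*exp(h)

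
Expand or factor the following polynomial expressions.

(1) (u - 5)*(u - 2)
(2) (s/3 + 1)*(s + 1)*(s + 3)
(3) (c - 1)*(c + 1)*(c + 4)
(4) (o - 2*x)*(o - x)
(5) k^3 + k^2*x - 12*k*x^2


(1) = u^2 - 7*u + 10
(2) = s^3/3 + 7*s^2/3 + 5*s + 3
(3) = c^3 + 4*c^2 - c - 4
(4) = o^2 - 3*o*x + 2*x^2
(5) = k*(k - 3*x)*(k + 4*x)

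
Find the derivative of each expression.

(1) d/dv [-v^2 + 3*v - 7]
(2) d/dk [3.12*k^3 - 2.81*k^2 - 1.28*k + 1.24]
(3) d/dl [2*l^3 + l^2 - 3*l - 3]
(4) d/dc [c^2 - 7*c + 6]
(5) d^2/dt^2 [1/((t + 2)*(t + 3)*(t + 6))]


(1) = 3 - 2*v
(2) = 9.36*k^2 - 5.62*k - 1.28
(3) = 6*l^2 + 2*l - 3
(4) = 2*c - 7
(5) = 2*(6*t^4 + 88*t^3 + 471*t^2 + 1080*t + 900)/(t^9 + 33*t^8 + 471*t^7 + 3815*t^6 + 19332*t^5 + 63612*t^4 + 136080*t^3 + 182736*t^2 + 139968*t + 46656)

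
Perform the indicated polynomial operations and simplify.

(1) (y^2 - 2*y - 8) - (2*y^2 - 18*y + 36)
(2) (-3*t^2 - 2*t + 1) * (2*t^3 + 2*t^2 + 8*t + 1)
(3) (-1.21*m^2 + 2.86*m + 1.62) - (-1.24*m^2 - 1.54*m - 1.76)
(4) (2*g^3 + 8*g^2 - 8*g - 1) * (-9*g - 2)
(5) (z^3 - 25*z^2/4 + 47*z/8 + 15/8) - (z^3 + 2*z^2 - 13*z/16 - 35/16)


(1) = -y^2 + 16*y - 44
(2) = -6*t^5 - 10*t^4 - 26*t^3 - 17*t^2 + 6*t + 1
(3) = 0.03*m^2 + 4.4*m + 3.38
(4) = -18*g^4 - 76*g^3 + 56*g^2 + 25*g + 2
(5) = -33*z^2/4 + 107*z/16 + 65/16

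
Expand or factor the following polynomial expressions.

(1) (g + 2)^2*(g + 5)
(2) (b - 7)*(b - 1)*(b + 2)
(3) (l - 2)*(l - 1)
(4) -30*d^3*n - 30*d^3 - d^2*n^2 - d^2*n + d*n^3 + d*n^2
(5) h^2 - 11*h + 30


(1) = g^3 + 9*g^2 + 24*g + 20
(2) = b^3 - 6*b^2 - 9*b + 14
(3) = l^2 - 3*l + 2
(4) = (-6*d + n)*(5*d + n)*(d*n + d)
(5) = (h - 6)*(h - 5)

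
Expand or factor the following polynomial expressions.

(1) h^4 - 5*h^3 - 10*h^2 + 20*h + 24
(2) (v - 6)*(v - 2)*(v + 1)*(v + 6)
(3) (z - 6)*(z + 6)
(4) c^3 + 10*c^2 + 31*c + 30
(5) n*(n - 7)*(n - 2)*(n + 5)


(1) = (h - 6)*(h - 2)*(h + 1)*(h + 2)
(2) = v^4 - v^3 - 38*v^2 + 36*v + 72
(3) = z^2 - 36
(4) = (c + 2)*(c + 3)*(c + 5)
(5) = n^4 - 4*n^3 - 31*n^2 + 70*n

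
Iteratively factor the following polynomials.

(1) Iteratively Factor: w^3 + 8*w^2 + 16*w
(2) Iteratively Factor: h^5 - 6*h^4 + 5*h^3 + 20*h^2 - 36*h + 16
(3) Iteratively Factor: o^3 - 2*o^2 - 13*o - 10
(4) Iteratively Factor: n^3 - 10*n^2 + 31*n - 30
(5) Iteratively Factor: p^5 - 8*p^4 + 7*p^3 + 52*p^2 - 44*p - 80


(1) = (w)*(w^2 + 8*w + 16) = w*(w + 4)*(w + 4)
(2) = (h - 4)*(h^4 - 2*h^3 - 3*h^2 + 8*h - 4) = (h - 4)*(h + 2)*(h^3 - 4*h^2 + 5*h - 2) = (h - 4)*(h - 2)*(h + 2)*(h^2 - 2*h + 1) = (h - 4)*(h - 2)*(h - 1)*(h + 2)*(h - 1)
(3) = (o + 1)*(o^2 - 3*o - 10) = (o - 5)*(o + 1)*(o + 2)
(4) = (n - 3)*(n^2 - 7*n + 10) = (n - 5)*(n - 3)*(n - 2)
(5) = (p + 2)*(p^4 - 10*p^3 + 27*p^2 - 2*p - 40) = (p - 5)*(p + 2)*(p^3 - 5*p^2 + 2*p + 8) = (p - 5)*(p - 2)*(p + 2)*(p^2 - 3*p - 4) = (p - 5)*(p - 2)*(p + 1)*(p + 2)*(p - 4)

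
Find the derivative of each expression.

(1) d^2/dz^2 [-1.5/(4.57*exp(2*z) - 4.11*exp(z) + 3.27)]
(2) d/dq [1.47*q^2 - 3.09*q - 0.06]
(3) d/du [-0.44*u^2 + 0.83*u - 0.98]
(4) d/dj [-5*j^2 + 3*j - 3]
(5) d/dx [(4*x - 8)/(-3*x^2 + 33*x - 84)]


(1) = (-1.5*(9.14*exp(z) - 4.11)*(18.28*exp(z) - 8.22)*exp(z) + (27.42*exp(z) - 6.165)*(4.57*exp(2*z) - 4.11*exp(z) + 3.27))*exp(z)/(4.57*exp(2*z) - 4.11*exp(z) + 3.27)^3
(2) = 2.94*q - 3.09
(3) = 0.83 - 0.88*u
(4) = 3 - 10*j
(5) = 4*(x^2 - 4*x - 6)/(3*(x^4 - 22*x^3 + 177*x^2 - 616*x + 784))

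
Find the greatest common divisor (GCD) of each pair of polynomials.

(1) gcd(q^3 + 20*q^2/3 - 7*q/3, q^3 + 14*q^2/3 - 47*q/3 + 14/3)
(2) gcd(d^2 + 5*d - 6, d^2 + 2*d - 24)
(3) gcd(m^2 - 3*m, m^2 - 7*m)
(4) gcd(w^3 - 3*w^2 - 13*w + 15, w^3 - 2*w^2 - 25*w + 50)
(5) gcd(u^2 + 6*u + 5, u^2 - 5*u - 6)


(1) = gcd(q*(q - 1/3)*(q + 7), (q - 2)*(q - 1/3)*(q + 7)) = q^2 + 20*q/3 - 7/3
(2) = d + 6
(3) = gcd(m*(m - 3), m*(m - 7)) = m
(4) = gcd((w - 5)*(w - 1)*(w + 3), (w - 5)*(w - 2)*(w + 5)) = w - 5
(5) = u + 1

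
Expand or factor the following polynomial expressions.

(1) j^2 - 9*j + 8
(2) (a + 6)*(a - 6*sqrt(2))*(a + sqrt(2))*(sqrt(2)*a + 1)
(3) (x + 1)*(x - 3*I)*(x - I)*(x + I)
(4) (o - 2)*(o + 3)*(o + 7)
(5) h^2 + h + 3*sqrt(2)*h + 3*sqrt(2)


(1) = (j - 8)*(j - 1)
(2) = sqrt(2)*a^4 - 9*a^3 + 6*sqrt(2)*a^3 - 54*a^2 - 17*sqrt(2)*a^2 - 102*sqrt(2)*a - 12*a - 72
(3) = x^4 + x^3 - 3*I*x^3 + x^2 - 3*I*x^2 + x - 3*I*x - 3*I
(4) = o^3 + 8*o^2 + o - 42
(5) = (h + 1)*(h + 3*sqrt(2))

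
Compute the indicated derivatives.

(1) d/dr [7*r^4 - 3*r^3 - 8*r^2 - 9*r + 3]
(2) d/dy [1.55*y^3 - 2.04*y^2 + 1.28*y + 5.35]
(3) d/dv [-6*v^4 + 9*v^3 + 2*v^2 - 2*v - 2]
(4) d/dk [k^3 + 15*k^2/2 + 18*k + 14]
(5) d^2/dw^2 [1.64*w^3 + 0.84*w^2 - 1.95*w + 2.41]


(1) = 28*r^3 - 9*r^2 - 16*r - 9
(2) = 4.65*y^2 - 4.08*y + 1.28
(3) = -24*v^3 + 27*v^2 + 4*v - 2
(4) = 3*k^2 + 15*k + 18
(5) = 9.84*w + 1.68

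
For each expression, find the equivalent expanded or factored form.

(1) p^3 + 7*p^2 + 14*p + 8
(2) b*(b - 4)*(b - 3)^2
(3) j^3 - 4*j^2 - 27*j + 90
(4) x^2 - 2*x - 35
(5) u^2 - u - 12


(1) = (p + 1)*(p + 2)*(p + 4)
(2) = b^4 - 10*b^3 + 33*b^2 - 36*b
(3) = (j - 6)*(j - 3)*(j + 5)
(4) = (x - 7)*(x + 5)
(5) = (u - 4)*(u + 3)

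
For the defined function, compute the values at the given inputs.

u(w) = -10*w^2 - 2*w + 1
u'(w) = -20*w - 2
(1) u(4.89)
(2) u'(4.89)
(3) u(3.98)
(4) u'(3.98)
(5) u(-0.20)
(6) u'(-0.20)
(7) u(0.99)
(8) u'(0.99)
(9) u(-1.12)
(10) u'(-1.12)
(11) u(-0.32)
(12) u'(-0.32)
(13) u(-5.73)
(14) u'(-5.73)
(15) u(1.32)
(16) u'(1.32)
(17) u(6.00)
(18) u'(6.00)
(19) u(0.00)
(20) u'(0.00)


(1) = -247.90
(2) = -99.80
(3) = -165.36
(4) = -81.60
(5) = 1.00
(6) = 2.00
(7) = -10.78
(8) = -21.80
(9) = -9.30
(10) = 20.40
(11) = 0.62
(12) = 4.40
(13) = -315.87
(14) = 112.60
(15) = -19.06
(16) = -28.40
(17) = -371.00
(18) = -122.00
(19) = 1.00
(20) = -2.00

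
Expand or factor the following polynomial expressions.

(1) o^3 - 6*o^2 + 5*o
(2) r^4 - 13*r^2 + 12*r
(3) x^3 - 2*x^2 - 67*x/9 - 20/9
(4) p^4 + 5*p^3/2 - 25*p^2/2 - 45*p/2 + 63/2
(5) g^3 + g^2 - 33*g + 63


(1) = o*(o - 5)*(o - 1)
(2) = r*(r - 3)*(r - 1)*(r + 4)
(3) = (x - 4)*(x + 1/3)*(x + 5/3)
(4) = (p - 3)*(p - 1)*(p + 3)*(p + 7/2)
(5) = (g - 3)^2*(g + 7)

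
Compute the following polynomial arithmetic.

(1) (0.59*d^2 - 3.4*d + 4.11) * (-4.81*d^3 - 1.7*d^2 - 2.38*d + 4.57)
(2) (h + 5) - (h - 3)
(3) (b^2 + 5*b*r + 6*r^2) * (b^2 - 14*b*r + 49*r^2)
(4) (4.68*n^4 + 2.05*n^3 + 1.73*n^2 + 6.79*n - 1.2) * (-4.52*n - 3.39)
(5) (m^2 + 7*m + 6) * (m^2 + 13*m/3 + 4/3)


(1) = -2.8379*d^5 + 15.351*d^4 - 15.3933*d^3 + 3.8013*d^2 - 25.3198*d + 18.7827
(2) = 8
(3) = b^4 - 9*b^3*r - 15*b^2*r^2 + 161*b*r^3 + 294*r^4
(4) = -21.1536*n^5 - 25.1312*n^4 - 14.7691*n^3 - 36.5555*n^2 - 17.5941*n + 4.068
(5) = m^4 + 34*m^3/3 + 113*m^2/3 + 106*m/3 + 8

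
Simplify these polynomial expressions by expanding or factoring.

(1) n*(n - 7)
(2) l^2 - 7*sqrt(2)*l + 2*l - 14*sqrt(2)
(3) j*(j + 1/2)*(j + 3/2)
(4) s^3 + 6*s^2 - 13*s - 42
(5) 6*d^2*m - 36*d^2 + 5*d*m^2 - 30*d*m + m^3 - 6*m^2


(1) = n^2 - 7*n
(2) = (l + 2)*(l - 7*sqrt(2))
(3) = j^3 + 2*j^2 + 3*j/4
(4) = (s - 3)*(s + 2)*(s + 7)
(5) = (2*d + m)*(3*d + m)*(m - 6)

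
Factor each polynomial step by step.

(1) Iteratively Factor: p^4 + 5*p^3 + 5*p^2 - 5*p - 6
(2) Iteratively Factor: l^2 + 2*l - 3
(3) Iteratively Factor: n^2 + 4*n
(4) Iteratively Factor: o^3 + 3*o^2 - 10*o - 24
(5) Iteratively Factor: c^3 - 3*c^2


(1) = (p - 1)*(p^3 + 6*p^2 + 11*p + 6) = (p - 1)*(p + 2)*(p^2 + 4*p + 3) = (p - 1)*(p + 2)*(p + 3)*(p + 1)
(2) = (l - 1)*(l + 3)
(3) = (n)*(n + 4)
(4) = (o - 3)*(o^2 + 6*o + 8) = (o - 3)*(o + 4)*(o + 2)
(5) = (c)*(c^2 - 3*c) = c^2*(c - 3)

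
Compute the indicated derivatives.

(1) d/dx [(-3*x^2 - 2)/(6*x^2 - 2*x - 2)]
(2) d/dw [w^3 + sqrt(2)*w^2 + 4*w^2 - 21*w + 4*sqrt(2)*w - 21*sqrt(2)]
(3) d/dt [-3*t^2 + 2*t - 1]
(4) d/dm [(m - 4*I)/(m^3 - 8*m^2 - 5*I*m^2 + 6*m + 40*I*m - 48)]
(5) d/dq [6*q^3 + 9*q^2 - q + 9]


(1) = (3*x^2 + 18*x - 2)/(2*(9*x^4 - 6*x^3 - 5*x^2 + 2*x + 1))
(2) = 3*w^2 + 2*sqrt(2)*w + 8*w - 21 + 4*sqrt(2)
(3) = 2 - 6*t
(4) = (-2*m^3 + m^2*(8 + 17*I) + m*(40 - 64*I) - 208 + 24*I)/(m^6 + m^5*(-16 - 10*I) + m^4*(51 + 160*I) + m^3*(208 - 700*I) + m^2*(-796 + 960*I) + m*(-576 - 3840*I) + 2304)
(5) = 18*q^2 + 18*q - 1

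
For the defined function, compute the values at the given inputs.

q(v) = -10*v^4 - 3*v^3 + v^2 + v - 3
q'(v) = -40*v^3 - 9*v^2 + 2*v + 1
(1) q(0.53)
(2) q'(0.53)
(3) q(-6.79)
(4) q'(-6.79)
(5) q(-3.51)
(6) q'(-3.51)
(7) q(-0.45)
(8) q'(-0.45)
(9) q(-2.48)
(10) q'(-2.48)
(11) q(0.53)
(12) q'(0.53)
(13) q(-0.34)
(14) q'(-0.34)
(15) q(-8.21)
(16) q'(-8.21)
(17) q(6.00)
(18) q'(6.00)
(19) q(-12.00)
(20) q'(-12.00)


(1) = -3.42
(2) = -6.42
(3) = -20280.43
(4) = 12094.36
(5) = -1382.31
(6) = 1612.84
(7) = -3.38
(8) = 1.92
(9) = -331.84
(10) = 550.81
(11) = -3.42
(12) = -6.42
(13) = -3.24
(14) = 0.85
(15) = -43716.77
(16) = 21513.45
(17) = -13569.00
(18) = -8951.00
(19) = -202047.00
(20) = 67801.00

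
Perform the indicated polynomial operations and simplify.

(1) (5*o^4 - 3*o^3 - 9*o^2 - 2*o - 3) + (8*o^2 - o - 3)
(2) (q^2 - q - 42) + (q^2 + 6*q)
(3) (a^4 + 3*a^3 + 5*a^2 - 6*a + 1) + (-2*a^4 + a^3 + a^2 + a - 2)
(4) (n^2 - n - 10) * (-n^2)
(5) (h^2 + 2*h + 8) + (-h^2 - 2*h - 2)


(1) = 5*o^4 - 3*o^3 - o^2 - 3*o - 6
(2) = 2*q^2 + 5*q - 42
(3) = -a^4 + 4*a^3 + 6*a^2 - 5*a - 1
(4) = -n^4 + n^3 + 10*n^2
(5) = 6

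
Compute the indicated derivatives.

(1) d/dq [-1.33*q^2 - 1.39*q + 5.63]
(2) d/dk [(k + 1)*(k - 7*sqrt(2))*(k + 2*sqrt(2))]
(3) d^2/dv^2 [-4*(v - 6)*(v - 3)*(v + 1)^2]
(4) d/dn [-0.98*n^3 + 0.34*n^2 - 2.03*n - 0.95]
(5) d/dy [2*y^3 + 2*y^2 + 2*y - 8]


(1) = -2.66*q - 1.39
(2) = 3*k^2 - 10*sqrt(2)*k + 2*k - 28 - 5*sqrt(2)
(3) = -48*v^2 + 168*v - 8
(4) = -2.94*n^2 + 0.68*n - 2.03
(5) = 6*y^2 + 4*y + 2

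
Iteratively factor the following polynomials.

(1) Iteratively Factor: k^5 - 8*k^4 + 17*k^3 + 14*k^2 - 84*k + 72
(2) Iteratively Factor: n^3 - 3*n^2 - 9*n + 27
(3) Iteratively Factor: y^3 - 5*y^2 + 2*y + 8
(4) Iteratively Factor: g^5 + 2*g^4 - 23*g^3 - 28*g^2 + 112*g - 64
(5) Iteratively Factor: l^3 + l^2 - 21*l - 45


(1) = (k - 3)*(k^4 - 5*k^3 + 2*k^2 + 20*k - 24) = (k - 3)*(k - 2)*(k^3 - 3*k^2 - 4*k + 12) = (k - 3)*(k - 2)*(k + 2)*(k^2 - 5*k + 6) = (k - 3)^2*(k - 2)*(k + 2)*(k - 2)
(2) = (n + 3)*(n^2 - 6*n + 9) = (n - 3)*(n + 3)*(n - 3)
(3) = (y - 4)*(y^2 - y - 2) = (y - 4)*(y + 1)*(y - 2)
(4) = (g - 1)*(g^4 + 3*g^3 - 20*g^2 - 48*g + 64) = (g - 1)*(g + 4)*(g^3 - g^2 - 16*g + 16) = (g - 1)*(g + 4)^2*(g^2 - 5*g + 4) = (g - 1)^2*(g + 4)^2*(g - 4)
(5) = (l - 5)*(l^2 + 6*l + 9) = (l - 5)*(l + 3)*(l + 3)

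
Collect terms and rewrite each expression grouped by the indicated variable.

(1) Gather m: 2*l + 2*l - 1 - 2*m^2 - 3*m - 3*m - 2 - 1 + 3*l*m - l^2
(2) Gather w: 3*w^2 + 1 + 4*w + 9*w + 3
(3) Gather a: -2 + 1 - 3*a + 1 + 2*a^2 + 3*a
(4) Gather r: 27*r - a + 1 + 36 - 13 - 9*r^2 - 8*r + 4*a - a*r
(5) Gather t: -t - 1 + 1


(1) = -l^2 + 4*l - 2*m^2 + m*(3*l - 6) - 4
(2) = 3*w^2 + 13*w + 4
(3) = 2*a^2
(4) = 3*a - 9*r^2 + r*(19 - a) + 24
(5) = -t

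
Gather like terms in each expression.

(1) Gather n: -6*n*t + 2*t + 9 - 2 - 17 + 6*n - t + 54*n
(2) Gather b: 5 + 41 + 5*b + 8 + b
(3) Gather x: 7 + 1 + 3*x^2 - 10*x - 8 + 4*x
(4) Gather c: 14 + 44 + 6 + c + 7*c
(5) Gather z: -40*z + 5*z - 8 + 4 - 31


(1) = n*(60 - 6*t) + t - 10
(2) = 6*b + 54
(3) = 3*x^2 - 6*x
(4) = 8*c + 64
(5) = -35*z - 35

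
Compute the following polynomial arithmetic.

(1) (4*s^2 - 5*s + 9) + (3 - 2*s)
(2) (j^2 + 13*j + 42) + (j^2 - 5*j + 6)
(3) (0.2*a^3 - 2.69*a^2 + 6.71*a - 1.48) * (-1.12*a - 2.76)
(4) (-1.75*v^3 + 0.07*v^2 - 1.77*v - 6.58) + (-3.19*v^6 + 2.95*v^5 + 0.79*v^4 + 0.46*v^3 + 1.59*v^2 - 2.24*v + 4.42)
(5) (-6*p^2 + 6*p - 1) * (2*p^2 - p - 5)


(1) = 4*s^2 - 7*s + 12
(2) = 2*j^2 + 8*j + 48
(3) = -0.224*a^4 + 2.4608*a^3 - 0.0908*a^2 - 16.862*a + 4.0848
(4) = -3.19*v^6 + 2.95*v^5 + 0.79*v^4 - 1.29*v^3 + 1.66*v^2 - 4.01*v - 2.16
(5) = -12*p^4 + 18*p^3 + 22*p^2 - 29*p + 5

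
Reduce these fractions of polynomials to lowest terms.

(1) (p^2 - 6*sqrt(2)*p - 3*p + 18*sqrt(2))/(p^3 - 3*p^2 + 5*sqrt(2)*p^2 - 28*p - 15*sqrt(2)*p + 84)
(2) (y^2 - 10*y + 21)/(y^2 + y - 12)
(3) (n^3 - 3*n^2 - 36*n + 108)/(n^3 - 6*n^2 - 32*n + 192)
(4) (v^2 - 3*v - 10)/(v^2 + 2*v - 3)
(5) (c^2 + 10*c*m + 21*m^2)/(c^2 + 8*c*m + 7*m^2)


(1) = (p - 6*sqrt(2))/(p^2 + 5*sqrt(2)*p - 28)
(2) = (y - 7)/(y + 4)
(3) = (n^2 + 3*n - 18)/(n^2 - 32)
(4) = (v^2 - 3*v - 10)/(v^2 + 2*v - 3)
(5) = (c + 3*m)/(c + m)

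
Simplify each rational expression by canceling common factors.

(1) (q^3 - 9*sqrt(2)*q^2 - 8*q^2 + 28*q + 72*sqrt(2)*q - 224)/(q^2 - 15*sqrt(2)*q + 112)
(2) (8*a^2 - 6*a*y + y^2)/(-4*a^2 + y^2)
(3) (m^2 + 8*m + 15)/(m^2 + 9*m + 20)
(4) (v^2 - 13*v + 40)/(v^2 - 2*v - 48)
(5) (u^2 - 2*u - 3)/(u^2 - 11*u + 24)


(1) = (q^2 + q*(-8 - 2*sqrt(2)) + 16*sqrt(2))/(q - 8*sqrt(2))
(2) = (-4*a + y)/(2*a + y)
(3) = (m + 3)/(m + 4)
(4) = (v - 5)/(v + 6)
(5) = (u + 1)/(u - 8)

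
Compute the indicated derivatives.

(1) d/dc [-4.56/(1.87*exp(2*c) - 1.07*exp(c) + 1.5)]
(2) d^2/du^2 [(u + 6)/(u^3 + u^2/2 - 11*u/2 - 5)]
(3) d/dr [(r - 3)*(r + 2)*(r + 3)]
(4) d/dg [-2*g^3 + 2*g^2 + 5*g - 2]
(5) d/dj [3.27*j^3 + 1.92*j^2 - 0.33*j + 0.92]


(1) = (17.0544*exp(c) - 4.8792)*exp(c)/(1.87*exp(2*c) - 1.07*exp(c) + 1.5)^2
(2) = 4*((u + 6)*(6*u^2 + 2*u - 11)^2 + (-6*u^2 - 2*u - (u + 6)*(6*u + 1) + 11)*(2*u^3 + u^2 - 11*u - 10))/(2*u^3 + u^2 - 11*u - 10)^3
(3) = 3*r^2 + 4*r - 9
(4) = -6*g^2 + 4*g + 5
(5) = 9.81*j^2 + 3.84*j - 0.33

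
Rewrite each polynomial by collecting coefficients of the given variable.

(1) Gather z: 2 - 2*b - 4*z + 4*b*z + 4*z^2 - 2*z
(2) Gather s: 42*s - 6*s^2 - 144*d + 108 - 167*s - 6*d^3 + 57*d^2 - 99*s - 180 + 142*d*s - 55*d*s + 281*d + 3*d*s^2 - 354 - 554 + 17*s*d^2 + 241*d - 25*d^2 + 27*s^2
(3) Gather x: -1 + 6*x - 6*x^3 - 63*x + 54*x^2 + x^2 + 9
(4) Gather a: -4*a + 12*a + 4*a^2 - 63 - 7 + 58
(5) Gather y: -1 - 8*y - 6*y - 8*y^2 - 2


(1) = -2*b + 4*z^2 + z*(4*b - 6) + 2
(2) = -6*d^3 + 32*d^2 + 378*d + s^2*(3*d + 21) + s*(17*d^2 + 87*d - 224) - 980
(3) = -6*x^3 + 55*x^2 - 57*x + 8
(4) = 4*a^2 + 8*a - 12
(5) = -8*y^2 - 14*y - 3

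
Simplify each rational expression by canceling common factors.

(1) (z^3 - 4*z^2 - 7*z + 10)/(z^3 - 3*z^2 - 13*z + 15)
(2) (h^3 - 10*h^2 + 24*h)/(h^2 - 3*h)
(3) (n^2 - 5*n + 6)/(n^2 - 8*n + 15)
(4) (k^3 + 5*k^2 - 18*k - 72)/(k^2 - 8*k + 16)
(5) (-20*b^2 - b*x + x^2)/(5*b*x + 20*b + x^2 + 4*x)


(1) = (z + 2)/(z + 3)
(2) = (h^2 - 10*h + 24)/(h - 3)
(3) = (n - 2)/(n - 5)
(4) = (k^2 + 9*k + 18)/(k - 4)
(5) = (-20*b^2 - b*x + x^2)/(5*b*x + 20*b + x^2 + 4*x)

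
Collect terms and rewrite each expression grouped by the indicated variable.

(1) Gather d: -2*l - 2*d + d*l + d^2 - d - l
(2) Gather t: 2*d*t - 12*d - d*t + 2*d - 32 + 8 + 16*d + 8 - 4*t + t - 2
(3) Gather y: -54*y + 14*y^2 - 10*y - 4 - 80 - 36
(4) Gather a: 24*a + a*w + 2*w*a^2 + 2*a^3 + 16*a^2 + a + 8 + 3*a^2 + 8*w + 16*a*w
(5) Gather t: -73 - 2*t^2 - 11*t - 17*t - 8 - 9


(1) = d^2 + d*(l - 3) - 3*l
(2) = 6*d + t*(d - 3) - 18
(3) = 14*y^2 - 64*y - 120
(4) = 2*a^3 + a^2*(2*w + 19) + a*(17*w + 25) + 8*w + 8
(5) = -2*t^2 - 28*t - 90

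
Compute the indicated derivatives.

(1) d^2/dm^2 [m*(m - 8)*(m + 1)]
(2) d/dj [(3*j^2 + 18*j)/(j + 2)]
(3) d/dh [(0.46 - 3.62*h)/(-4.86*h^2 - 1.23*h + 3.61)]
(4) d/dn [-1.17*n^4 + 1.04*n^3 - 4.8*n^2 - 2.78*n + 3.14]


(1) = 6*m - 14
(2) = 3*(j^2 + 4*j + 12)/(j^2 + 4*j + 4)
(3) = (-17.5932*h^2 + 4.4712*h - 12.5024)/(23.6196*h^4 + 11.9556*h^3 - 33.5763*h^2 - 8.8806*h + 13.0321)
(4) = -4.68*n^3 + 3.12*n^2 - 9.6*n - 2.78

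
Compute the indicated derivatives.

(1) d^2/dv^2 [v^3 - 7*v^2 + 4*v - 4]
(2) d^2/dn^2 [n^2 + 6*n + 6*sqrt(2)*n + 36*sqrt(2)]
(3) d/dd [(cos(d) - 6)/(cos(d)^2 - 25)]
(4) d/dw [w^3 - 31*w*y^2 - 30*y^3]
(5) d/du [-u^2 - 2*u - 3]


(1) = 6*v - 14
(2) = 2
(3) = (cos(d)^2 - 12*cos(d) + 25)*sin(d)/(cos(d)^2 - 25)^2
(4) = 3*w^2 - 31*y^2
(5) = -2*u - 2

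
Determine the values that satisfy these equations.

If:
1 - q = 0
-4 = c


Then:
c = -4
q = 1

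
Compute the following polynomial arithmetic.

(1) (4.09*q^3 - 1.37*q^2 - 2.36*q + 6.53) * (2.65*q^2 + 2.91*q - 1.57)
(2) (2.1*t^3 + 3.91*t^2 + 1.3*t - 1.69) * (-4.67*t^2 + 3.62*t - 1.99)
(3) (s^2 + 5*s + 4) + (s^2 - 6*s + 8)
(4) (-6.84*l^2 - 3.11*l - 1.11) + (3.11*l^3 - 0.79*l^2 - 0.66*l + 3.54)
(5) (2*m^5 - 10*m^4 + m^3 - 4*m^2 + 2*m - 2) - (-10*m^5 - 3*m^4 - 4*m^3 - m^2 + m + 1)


(1) = 10.8385*q^5 + 8.2714*q^4 - 16.662*q^3 + 12.5878*q^2 + 22.7075*q - 10.2521
(2) = -9.807*t^5 - 10.6577*t^4 + 3.9042*t^3 + 4.8174*t^2 - 8.7048*t + 3.3631
(3) = 2*s^2 - s + 12
(4) = 3.11*l^3 - 7.63*l^2 - 3.77*l + 2.43
(5) = 12*m^5 - 7*m^4 + 5*m^3 - 3*m^2 + m - 3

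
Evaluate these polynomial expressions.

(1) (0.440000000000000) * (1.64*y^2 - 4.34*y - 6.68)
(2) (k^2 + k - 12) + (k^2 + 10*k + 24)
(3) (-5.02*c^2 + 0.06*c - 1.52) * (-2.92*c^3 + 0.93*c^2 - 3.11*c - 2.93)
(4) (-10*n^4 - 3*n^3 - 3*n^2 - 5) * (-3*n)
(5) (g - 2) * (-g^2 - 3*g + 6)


(1) = 0.7216*y^2 - 1.9096*y - 2.9392
(2) = 2*k^2 + 11*k + 12
(3) = 14.6584*c^5 - 4.8438*c^4 + 20.1064*c^3 + 13.1084*c^2 + 4.5514*c + 4.4536
(4) = 30*n^5 + 9*n^4 + 9*n^3 + 15*n
(5) = -g^3 - g^2 + 12*g - 12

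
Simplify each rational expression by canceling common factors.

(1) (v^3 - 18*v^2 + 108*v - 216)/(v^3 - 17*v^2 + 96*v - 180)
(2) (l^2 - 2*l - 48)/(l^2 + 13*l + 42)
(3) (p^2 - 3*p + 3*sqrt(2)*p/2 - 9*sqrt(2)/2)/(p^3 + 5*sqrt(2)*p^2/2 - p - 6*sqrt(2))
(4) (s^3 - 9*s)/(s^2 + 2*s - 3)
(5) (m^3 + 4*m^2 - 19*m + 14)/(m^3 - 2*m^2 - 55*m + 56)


(1) = (v - 6)/(v - 5)
(2) = (l - 8)/(l + 7)
(3) = (4*p - 12)/(4*p^2 + 4*sqrt(2)*p - 16)
(4) = (s^2 - 3*s)/(s - 1)
(5) = (m - 2)/(m - 8)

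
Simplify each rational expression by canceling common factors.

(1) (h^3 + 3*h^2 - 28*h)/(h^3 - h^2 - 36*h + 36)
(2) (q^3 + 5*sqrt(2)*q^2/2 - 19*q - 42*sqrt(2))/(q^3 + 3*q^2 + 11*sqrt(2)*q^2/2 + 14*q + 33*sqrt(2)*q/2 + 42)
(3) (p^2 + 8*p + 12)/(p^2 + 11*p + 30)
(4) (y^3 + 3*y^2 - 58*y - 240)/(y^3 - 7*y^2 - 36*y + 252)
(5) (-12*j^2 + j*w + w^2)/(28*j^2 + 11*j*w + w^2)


(1) = (h^3 + 3*h^2 - 28*h)/(h^3 - h^2 - 36*h + 36)
(2) = (4*q - 12*sqrt(2))/(4*q + 12)
(3) = (p + 2)/(p + 5)
(4) = (y^2 - 3*y - 40)/(y^2 - 13*y + 42)
(5) = (-3*j + w)/(7*j + w)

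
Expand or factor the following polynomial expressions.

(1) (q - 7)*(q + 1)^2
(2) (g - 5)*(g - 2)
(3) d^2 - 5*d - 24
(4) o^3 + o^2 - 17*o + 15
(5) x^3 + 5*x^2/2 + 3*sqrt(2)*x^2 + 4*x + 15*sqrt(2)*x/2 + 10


(1) = q^3 - 5*q^2 - 13*q - 7
(2) = g^2 - 7*g + 10
(3) = (d - 8)*(d + 3)
(4) = (o - 3)*(o - 1)*(o + 5)
(5) = (x + 5/2)*(x + sqrt(2))*(x + 2*sqrt(2))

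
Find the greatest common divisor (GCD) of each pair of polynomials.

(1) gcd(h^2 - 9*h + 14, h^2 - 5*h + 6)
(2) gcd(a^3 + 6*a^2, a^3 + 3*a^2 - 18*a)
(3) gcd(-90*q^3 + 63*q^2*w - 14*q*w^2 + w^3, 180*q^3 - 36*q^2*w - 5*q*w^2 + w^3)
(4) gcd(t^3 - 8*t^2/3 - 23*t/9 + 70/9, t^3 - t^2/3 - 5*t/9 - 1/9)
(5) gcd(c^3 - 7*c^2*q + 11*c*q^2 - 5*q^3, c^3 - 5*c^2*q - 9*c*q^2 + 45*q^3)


(1) = h - 2
(2) = gcd(a^2*(a + 6), a*(a - 3)*(a + 6)) = a^2 + 6*a
(3) = gcd((-6*q + w)*(-5*q + w)*(-3*q + w), (-6*q + w)*(-5*q + w)*(6*q + w)) = 30*q^2 - 11*q*w + w^2
(4) = gcd((t - 7/3)*(t - 2)*(t + 5/3), (t - 1)*(t + 1/3)^2) = 1
(5) = gcd((c - 5*q)*(c - q)^2, (c - 5*q)*(c - 3*q)*(c + 3*q)) = -c + 5*q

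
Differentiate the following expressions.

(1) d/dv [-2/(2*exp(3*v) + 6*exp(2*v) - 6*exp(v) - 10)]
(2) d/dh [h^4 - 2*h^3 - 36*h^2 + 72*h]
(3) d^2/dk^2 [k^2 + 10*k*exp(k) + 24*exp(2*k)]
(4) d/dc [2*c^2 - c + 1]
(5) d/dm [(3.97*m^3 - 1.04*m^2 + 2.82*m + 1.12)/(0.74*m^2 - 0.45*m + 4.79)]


(1) = 3*(exp(2*v) + 2*exp(v) - 1)*exp(v)/(exp(3*v) + 3*exp(2*v) - 3*exp(v) - 5)^2
(2) = 4*h^3 - 6*h^2 - 72*h + 72
(3) = 10*k*exp(k) + 96*exp(2*k) + 20*exp(k) + 2
(4) = 4*c - 1
(5) = (2.9378*m^4 - 3.573*m^3 + 55.4301*m^2 - 11.6208*m + 14.0118)/(0.5476*m^4 - 0.666*m^3 + 7.2917*m^2 - 4.311*m + 22.9441)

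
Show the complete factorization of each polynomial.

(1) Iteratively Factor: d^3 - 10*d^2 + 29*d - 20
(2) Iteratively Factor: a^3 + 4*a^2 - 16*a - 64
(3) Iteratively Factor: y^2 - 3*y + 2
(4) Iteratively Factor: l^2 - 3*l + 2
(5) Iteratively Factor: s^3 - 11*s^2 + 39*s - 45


(1) = (d - 5)*(d^2 - 5*d + 4) = (d - 5)*(d - 4)*(d - 1)
(2) = (a + 4)*(a^2 - 16) = (a + 4)^2*(a - 4)
(3) = (y - 2)*(y - 1)
(4) = (l - 2)*(l - 1)
(5) = (s - 3)*(s^2 - 8*s + 15) = (s - 5)*(s - 3)*(s - 3)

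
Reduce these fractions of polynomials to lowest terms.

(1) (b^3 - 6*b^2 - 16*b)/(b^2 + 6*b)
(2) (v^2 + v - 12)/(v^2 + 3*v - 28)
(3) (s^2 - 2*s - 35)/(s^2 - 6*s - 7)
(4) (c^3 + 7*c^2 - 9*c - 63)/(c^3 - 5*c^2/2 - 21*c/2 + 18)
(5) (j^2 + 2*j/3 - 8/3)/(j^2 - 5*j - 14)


(1) = (b^2 - 6*b - 16)/(b + 6)
(2) = (v^2 + v - 12)/(v^2 + 3*v - 28)
(3) = (s + 5)/(s + 1)
(4) = (2*c^2 + 8*c - 42)/(2*c^2 - 11*c + 12)
(5) = (3*j - 4)/(3*j - 21)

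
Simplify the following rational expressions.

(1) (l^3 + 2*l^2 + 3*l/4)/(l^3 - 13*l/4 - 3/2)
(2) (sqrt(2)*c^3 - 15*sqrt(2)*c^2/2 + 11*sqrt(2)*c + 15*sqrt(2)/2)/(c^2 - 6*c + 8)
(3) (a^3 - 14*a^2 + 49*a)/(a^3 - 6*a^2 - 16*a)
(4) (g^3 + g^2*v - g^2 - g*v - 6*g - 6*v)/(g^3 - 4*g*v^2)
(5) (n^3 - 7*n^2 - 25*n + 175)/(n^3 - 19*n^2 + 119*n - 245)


(1) = l/(l - 2)
(2) = (2*sqrt(2)*c^3 - 15*sqrt(2)*c^2 + 22*sqrt(2)*c + 15*sqrt(2))/(2*c^2 - 12*c + 16)
(3) = (a^2 - 14*a + 49)/(a^2 - 6*a - 16)
(4) = (-g^3 - g^2*v + g^2 + g*v + 6*g + 6*v)/(-g^3 + 4*g*v^2)
(5) = (n + 5)/(n - 7)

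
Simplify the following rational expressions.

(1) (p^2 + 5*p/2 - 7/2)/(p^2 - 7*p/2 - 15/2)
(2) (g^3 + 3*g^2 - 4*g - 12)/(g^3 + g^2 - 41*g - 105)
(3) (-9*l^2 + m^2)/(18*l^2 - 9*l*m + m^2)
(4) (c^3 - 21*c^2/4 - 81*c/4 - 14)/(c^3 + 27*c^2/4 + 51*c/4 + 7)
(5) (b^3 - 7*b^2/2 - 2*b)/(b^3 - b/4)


(1) = (2*p^2 + 5*p - 7)/(2*p^2 - 7*p - 15)
(2) = (g^2 - 4)/(g^2 - 2*g - 35)
(3) = (-3*l - m)/(6*l - m)
(4) = (c - 8)/(c + 4)
(5) = (2*b - 8)/(2*b - 1)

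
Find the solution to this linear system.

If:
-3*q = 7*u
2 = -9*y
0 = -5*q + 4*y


Then:
q = -8/45
u = 8/105
y = -2/9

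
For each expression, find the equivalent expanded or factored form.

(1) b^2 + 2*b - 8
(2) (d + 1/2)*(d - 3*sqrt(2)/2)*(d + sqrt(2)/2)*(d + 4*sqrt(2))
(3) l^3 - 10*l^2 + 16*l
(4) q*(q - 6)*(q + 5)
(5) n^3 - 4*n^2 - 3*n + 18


(1) = (b - 2)*(b + 4)
(2) = d^4 + d^3/2 + 3*sqrt(2)*d^3 - 19*d^2/2 + 3*sqrt(2)*d^2/2 - 6*sqrt(2)*d - 19*d/4 - 3*sqrt(2)
(3) = l*(l - 8)*(l - 2)
(4) = q^3 - q^2 - 30*q
(5) = (n - 3)^2*(n + 2)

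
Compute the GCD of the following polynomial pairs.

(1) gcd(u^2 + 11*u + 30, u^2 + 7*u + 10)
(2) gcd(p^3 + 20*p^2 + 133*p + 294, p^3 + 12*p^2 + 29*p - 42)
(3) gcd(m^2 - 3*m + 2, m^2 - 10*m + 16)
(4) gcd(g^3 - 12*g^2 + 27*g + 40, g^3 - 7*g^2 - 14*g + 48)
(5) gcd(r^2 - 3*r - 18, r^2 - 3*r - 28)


(1) = u + 5
(2) = gcd((p + 6)*(p + 7)^2, (p - 1)*(p + 6)*(p + 7)) = p^2 + 13*p + 42
(3) = m - 2
(4) = g - 8
(5) = gcd((r - 6)*(r + 3), (r - 7)*(r + 4)) = 1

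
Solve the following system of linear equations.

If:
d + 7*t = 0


Then:
d = -7*t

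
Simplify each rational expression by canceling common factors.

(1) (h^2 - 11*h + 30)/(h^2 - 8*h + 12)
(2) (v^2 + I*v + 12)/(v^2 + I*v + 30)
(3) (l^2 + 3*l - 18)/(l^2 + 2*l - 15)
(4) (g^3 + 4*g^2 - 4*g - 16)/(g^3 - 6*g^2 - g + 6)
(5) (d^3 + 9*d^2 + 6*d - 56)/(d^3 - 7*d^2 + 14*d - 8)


(1) = (h - 5)/(h - 2)
(2) = (v^2 + I*v + 12)/(v^2 + I*v + 30)
(3) = (l + 6)/(l + 5)
(4) = (g^3 + 4*g^2 - 4*g - 16)/(g^3 - 6*g^2 - g + 6)
(5) = (d^2 + 11*d + 28)/(d^2 - 5*d + 4)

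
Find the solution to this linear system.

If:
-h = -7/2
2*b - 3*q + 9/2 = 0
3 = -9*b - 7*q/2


Then:
b = -99/136
h = 7/2
q = 69/68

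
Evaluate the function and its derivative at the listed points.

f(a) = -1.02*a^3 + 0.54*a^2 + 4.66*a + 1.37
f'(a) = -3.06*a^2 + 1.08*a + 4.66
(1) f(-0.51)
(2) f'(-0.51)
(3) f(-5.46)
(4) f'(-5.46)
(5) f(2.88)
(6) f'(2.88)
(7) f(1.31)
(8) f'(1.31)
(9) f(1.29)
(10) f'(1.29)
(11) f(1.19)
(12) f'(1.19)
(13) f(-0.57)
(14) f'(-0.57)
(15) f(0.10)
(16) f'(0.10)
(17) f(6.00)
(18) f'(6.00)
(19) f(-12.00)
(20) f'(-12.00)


(1) = -0.73
(2) = 3.31
(3) = 158.05
(4) = -92.46
(5) = -5.10
(6) = -17.61
(7) = 6.11
(8) = 0.82
(9) = 6.09
(10) = 0.96
(11) = 5.96
(12) = 1.61
(13) = -0.92
(14) = 3.05
(15) = 1.84
(16) = 4.74
(17) = -171.55
(18) = -99.02
(19) = 1785.77
(20) = -448.94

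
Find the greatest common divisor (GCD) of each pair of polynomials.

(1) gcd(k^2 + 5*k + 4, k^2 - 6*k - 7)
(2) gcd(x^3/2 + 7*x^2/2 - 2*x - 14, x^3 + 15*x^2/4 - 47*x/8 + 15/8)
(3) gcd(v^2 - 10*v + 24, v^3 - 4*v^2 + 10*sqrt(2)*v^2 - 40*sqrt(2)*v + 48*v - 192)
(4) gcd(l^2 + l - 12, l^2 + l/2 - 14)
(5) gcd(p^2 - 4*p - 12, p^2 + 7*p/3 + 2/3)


(1) = k + 1
(2) = 1
(3) = gcd((v - 6)*(v - 4), (v - 4)*(v + 4*sqrt(2))*(v + 6*sqrt(2))) = v - 4
(4) = l + 4
(5) = gcd((p - 6)*(p + 2), (p + 1/3)*(p + 2)) = p + 2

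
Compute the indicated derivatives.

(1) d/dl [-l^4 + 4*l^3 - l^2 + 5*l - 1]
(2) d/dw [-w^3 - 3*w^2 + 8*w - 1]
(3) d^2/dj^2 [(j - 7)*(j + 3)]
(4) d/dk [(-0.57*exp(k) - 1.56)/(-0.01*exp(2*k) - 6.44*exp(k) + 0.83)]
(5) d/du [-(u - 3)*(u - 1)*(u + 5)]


(1) = -4*l^3 + 12*l^2 - 2*l + 5
(2) = -3*w^2 - 6*w + 8
(3) = 2
(4) = (-(0.02*exp(k) + 6.44)*(0.57*exp(k) + 1.56) + 0.0057*exp(2*k) + 3.6708*exp(k) - 0.4731)*exp(k)/(0.01*exp(2*k) + 6.44*exp(k) - 0.83)^2
(5) = -3*u^2 - 2*u + 17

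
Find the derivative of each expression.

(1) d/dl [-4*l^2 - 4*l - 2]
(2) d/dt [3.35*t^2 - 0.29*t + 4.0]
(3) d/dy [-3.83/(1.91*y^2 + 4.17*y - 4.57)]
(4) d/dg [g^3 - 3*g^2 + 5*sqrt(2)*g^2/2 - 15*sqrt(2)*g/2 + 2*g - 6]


(1) = -8*l - 4
(2) = 6.7*t - 0.29
(3) = (14.6306*y + 15.9711)/(1.91*y^2 + 4.17*y - 4.57)^2
(4) = 3*g^2 - 6*g + 5*sqrt(2)*g - 15*sqrt(2)/2 + 2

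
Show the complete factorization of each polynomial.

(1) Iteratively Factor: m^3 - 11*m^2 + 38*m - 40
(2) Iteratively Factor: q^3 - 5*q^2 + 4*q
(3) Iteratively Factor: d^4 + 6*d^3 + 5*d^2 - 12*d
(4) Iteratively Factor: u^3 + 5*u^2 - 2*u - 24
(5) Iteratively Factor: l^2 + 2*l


(1) = (m - 4)*(m^2 - 7*m + 10) = (m - 5)*(m - 4)*(m - 2)
(2) = (q - 4)*(q^2 - q) = q*(q - 4)*(q - 1)
(3) = (d + 3)*(d^3 + 3*d^2 - 4*d) = d*(d + 3)*(d^2 + 3*d - 4) = d*(d + 3)*(d + 4)*(d - 1)
(4) = (u + 4)*(u^2 + u - 6) = (u + 3)*(u + 4)*(u - 2)
(5) = (l)*(l + 2)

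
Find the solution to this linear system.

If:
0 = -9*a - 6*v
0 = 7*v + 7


Then:
a = 2/3
v = -1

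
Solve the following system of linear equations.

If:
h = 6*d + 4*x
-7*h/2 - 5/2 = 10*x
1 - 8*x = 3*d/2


Then:
d = -1/3
h = -5/4
x = 3/16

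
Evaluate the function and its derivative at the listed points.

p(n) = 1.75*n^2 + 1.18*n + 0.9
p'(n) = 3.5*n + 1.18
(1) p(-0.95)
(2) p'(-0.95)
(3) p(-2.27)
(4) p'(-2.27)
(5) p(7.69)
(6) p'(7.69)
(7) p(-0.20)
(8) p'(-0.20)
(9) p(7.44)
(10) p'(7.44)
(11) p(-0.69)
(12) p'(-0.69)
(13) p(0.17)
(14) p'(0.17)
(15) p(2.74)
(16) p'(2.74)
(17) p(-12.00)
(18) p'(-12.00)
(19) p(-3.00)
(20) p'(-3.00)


(1) = 1.36
(2) = -2.14
(3) = 7.24
(4) = -6.77
(5) = 113.46
(6) = 28.10
(7) = 0.73
(8) = 0.48
(9) = 106.55
(10) = 27.22
(11) = 0.92
(12) = -1.24
(13) = 1.15
(14) = 1.77
(15) = 17.27
(16) = 10.77
(17) = 238.74
(18) = -40.82
(19) = 13.11
(20) = -9.32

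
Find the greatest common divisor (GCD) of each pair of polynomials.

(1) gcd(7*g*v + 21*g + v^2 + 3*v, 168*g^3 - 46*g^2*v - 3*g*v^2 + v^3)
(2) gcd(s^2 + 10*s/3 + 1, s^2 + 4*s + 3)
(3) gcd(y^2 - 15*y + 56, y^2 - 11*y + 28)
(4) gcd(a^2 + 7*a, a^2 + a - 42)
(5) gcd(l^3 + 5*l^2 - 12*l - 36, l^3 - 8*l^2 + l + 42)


(1) = gcd((7*g + v)*(v + 3), (-6*g + v)*(-4*g + v)*(7*g + v)) = 7*g + v
(2) = s + 3
(3) = gcd((y - 8)*(y - 7), (y - 7)*(y - 4)) = y - 7
(4) = a + 7
(5) = gcd((l - 3)*(l + 2)*(l + 6), (l - 7)*(l - 3)*(l + 2)) = l^2 - l - 6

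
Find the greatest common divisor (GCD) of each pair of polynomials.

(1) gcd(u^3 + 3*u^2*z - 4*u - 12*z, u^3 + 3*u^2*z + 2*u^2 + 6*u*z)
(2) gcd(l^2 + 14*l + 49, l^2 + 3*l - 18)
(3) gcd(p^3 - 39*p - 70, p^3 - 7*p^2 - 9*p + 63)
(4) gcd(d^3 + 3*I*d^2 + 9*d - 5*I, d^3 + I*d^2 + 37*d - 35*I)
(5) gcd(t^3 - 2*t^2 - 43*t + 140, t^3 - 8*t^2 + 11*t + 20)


(1) = u^2 + 3*u*z + 2*u + 6*z
(2) = gcd((l + 7)^2, (l - 3)*(l + 6)) = 1
(3) = gcd((p - 7)*(p + 2)*(p + 5), (p - 7)*(p - 3)*(p + 3)) = p - 7
(4) = d - I
(5) = gcd((t - 5)*(t - 4)*(t + 7), (t - 5)*(t - 4)*(t + 1)) = t^2 - 9*t + 20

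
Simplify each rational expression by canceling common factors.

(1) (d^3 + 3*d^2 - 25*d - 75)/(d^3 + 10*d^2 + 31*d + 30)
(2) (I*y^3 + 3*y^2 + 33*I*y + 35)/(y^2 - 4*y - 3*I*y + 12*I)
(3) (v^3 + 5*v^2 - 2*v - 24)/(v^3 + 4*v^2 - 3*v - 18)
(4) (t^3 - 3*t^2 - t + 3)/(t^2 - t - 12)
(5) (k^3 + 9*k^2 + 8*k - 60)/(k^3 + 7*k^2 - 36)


(1) = (d - 5)/(d + 2)
(2) = (I*y^3 + 3*y^2 + 33*I*y + 35)/(y^2 + y*(-4 - 3*I) + 12*I)
(3) = (v + 4)/(v + 3)
(4) = (t^3 - 3*t^2 - t + 3)/(t^2 - t - 12)
(5) = (k + 5)/(k + 3)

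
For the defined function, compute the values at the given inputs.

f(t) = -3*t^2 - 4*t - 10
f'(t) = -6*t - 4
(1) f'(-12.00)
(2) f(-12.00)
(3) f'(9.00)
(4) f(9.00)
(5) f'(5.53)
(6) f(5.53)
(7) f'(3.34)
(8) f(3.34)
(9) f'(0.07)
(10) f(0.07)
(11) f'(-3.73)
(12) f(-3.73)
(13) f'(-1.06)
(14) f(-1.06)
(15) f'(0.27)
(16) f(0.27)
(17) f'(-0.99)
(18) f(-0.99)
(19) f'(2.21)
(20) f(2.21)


(1) = 68.00
(2) = -394.00
(3) = -58.00
(4) = -289.00
(5) = -37.18
(6) = -123.86
(7) = -24.04
(8) = -56.83
(9) = -4.42
(10) = -10.29
(11) = 18.38
(12) = -36.82
(13) = 2.36
(14) = -9.13
(15) = -5.62
(16) = -11.30
(17) = 1.94
(18) = -8.98
(19) = -17.26
(20) = -33.49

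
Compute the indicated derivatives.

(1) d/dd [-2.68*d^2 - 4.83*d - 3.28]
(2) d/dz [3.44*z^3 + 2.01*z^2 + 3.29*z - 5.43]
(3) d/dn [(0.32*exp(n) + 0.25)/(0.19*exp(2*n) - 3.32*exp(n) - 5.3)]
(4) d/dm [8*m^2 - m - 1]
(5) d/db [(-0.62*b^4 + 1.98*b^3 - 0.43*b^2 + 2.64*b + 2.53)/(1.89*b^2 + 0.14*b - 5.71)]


(1) = -5.36*d - 4.83
(2) = 10.32*z^2 + 4.02*z + 3.29
(3) = (-(0.32*exp(n) + 0.25)*(0.38*exp(n) - 3.32) + 0.0608*exp(2*n) - 1.0624*exp(n) - 1.696)*exp(n)/(-0.19*exp(2*n) + 3.32*exp(n) + 5.3)^2
(4) = 16*m - 1
(5) = (-2.3436*b^5 + 3.4818*b^4 + 14.7152*b^3 - 38.9672*b^2 - 4.6528*b - 15.4286)/(3.5721*b^4 + 0.5292*b^3 - 21.5642*b^2 - 1.5988*b + 32.6041)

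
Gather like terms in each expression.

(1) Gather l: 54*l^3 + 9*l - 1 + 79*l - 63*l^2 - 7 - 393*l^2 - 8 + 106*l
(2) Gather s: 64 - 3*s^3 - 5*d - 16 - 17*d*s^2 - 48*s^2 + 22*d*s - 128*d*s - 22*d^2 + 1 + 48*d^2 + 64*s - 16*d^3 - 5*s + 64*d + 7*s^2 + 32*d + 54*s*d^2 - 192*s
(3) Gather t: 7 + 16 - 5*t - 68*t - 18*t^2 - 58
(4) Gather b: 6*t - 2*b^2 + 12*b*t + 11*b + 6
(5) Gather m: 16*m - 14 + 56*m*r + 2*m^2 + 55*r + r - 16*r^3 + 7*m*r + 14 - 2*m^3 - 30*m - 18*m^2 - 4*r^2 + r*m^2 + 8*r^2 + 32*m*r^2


(1) = 54*l^3 - 456*l^2 + 194*l - 16
(2) = -16*d^3 + 26*d^2 + 91*d - 3*s^3 + s^2*(-17*d - 41) + s*(54*d^2 - 106*d - 133) + 49
(3) = -18*t^2 - 73*t - 35
(4) = -2*b^2 + b*(12*t + 11) + 6*t + 6
(5) = -2*m^3 + m^2*(r - 16) + m*(32*r^2 + 63*r - 14) - 16*r^3 + 4*r^2 + 56*r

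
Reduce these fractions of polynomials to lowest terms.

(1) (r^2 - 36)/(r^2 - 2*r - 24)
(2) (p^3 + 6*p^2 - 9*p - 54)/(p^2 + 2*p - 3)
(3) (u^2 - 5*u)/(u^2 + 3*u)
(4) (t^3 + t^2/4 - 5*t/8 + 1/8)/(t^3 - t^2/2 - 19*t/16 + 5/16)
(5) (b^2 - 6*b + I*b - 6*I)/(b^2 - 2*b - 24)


(1) = (r + 6)/(r + 4)
(2) = (p^2 + 3*p - 18)/(p - 1)
(3) = (u - 5)/(u + 3)
(4) = (4*t - 2)/(4*t - 5)
(5) = (b + I)/(b + 4)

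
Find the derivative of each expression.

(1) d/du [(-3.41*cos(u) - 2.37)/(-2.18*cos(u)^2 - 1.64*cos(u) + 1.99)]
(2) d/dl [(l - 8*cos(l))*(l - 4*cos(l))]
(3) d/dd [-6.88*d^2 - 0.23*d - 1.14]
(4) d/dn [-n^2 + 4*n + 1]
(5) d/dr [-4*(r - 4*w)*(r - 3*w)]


(1) = (7.4338*cos(u)^2 + 10.3332*cos(u) + 10.6727)*sin(u)/(4.7524*cos(u)^4 + 7.1504*cos(u)^3 - 5.9868*cos(u)^2 - 6.5272*cos(u) + 3.9601)
(2) = 12*l*sin(l) + 2*l - 32*sin(2*l) - 12*cos(l)
(3) = -13.76*d - 0.23
(4) = 4 - 2*n
(5) = -8*r + 28*w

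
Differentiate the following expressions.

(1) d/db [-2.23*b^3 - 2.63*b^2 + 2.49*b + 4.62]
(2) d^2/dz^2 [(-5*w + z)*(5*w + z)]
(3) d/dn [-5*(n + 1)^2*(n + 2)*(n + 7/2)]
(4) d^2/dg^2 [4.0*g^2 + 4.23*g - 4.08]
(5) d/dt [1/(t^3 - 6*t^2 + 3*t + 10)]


(1) = -6.69*b^2 - 5.26*b + 2.49
(2) = 2
(3) = -20*n^3 - 225*n^2/2 - 190*n - 195/2
(4) = 8.00000000000000
(5) = 3*(-t^2 + 4*t - 1)/(t^3 - 6*t^2 + 3*t + 10)^2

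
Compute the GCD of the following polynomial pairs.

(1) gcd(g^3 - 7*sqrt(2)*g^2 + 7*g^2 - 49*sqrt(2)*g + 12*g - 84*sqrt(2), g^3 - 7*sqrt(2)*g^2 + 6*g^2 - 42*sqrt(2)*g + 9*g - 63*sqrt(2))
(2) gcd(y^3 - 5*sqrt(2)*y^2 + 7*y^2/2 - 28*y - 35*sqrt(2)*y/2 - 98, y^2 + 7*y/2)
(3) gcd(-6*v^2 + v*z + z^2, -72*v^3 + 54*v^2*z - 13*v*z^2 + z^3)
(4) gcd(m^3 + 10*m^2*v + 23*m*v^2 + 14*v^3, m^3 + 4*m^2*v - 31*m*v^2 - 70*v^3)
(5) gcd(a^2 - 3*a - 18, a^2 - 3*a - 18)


(1) = g^2 + g*(3 - 7*sqrt(2)) - 21*sqrt(2)
(2) = gcd((y + 7/2)*(y - 7*sqrt(2))*(y + 2*sqrt(2)), y*(y + 7/2)) = y + 7/2
(3) = gcd((-2*v + z)*(3*v + z), (-6*v + z)*(-4*v + z)*(-3*v + z)) = 1
(4) = m^2 + 9*m*v + 14*v^2
(5) = a^2 - 3*a - 18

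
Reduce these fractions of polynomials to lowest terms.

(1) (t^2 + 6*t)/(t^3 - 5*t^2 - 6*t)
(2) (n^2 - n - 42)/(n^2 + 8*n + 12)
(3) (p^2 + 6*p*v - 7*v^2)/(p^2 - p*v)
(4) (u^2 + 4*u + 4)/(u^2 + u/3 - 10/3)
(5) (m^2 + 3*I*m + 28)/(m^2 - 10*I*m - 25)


(1) = (t + 6)/(t^2 - 5*t - 6)
(2) = (n - 7)/(n + 2)
(3) = (p + 7*v)/p
(4) = (3*u + 6)/(3*u - 5)
(5) = (m^2 + 3*I*m + 28)/(m^2 - 10*I*m - 25)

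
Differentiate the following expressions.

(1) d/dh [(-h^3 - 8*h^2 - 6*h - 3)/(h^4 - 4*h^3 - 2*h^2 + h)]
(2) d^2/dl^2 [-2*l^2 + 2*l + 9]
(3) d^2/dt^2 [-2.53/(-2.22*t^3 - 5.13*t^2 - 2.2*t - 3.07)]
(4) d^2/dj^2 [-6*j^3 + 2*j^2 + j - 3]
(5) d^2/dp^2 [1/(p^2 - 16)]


(1) = (h^6 + 16*h^5 - 12*h^4 - 38*h^3 - 56*h^2 - 12*h + 3)/(h^2*(h^6 - 8*h^5 + 12*h^4 + 18*h^3 - 4*h^2 - 4*h + 1))
(2) = -4
(3) = (-(33.6996*t + 25.9578)*(2.22*t^3 + 5.13*t^2 + 2.2*t + 3.07) + 2.53*(6.66*t^2 + 10.26*t + 2.2)*(13.32*t^2 + 20.52*t + 4.4))/(2.22*t^3 + 5.13*t^2 + 2.2*t + 3.07)^3
(4) = 4 - 36*j
(5) = 2*(3*p^2 + 16)/(p^2 - 16)^3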